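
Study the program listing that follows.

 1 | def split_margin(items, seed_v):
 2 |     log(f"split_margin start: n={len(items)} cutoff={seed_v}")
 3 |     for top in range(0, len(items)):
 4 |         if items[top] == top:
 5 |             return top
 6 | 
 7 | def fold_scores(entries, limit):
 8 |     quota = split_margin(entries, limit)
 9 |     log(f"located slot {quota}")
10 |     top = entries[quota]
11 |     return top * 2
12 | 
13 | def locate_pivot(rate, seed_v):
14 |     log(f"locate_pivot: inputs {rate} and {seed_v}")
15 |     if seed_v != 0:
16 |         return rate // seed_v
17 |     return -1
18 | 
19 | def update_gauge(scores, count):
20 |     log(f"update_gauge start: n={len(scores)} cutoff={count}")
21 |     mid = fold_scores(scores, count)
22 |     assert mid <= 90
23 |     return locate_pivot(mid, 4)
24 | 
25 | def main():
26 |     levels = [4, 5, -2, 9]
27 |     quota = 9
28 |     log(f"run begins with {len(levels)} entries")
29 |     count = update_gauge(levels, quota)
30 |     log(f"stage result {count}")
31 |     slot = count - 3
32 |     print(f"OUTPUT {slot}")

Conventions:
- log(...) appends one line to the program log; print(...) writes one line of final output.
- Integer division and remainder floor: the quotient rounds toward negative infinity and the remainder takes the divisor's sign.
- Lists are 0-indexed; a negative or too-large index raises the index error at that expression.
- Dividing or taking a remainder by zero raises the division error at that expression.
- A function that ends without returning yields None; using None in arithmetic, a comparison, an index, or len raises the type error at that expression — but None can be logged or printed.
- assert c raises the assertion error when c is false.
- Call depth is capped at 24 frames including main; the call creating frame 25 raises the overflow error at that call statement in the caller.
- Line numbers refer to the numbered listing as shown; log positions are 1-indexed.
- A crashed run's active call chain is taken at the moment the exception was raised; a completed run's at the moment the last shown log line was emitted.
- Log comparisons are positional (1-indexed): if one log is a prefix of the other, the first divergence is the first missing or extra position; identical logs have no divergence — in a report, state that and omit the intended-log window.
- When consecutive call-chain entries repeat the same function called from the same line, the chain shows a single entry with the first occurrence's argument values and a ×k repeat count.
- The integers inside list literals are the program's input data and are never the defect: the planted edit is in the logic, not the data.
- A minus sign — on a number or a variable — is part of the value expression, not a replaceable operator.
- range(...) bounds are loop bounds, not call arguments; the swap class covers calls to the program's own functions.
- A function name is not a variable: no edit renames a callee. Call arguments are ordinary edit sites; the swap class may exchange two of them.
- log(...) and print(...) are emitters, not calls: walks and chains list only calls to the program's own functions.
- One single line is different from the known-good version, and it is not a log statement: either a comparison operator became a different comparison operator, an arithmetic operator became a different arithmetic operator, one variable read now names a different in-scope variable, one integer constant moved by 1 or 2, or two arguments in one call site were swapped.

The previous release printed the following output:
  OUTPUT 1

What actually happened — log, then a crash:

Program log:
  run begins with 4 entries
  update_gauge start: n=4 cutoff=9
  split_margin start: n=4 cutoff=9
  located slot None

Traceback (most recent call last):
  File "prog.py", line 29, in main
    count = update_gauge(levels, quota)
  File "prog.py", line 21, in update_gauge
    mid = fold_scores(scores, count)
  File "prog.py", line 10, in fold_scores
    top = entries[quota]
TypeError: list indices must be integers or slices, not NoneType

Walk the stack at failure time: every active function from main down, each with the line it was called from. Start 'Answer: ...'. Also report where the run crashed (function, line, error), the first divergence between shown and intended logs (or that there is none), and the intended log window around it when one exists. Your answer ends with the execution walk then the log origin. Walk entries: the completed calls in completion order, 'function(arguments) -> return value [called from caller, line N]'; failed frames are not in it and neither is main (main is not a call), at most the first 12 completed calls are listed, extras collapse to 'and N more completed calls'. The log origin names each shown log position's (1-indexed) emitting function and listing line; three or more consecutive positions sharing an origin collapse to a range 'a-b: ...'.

Answer: main -> update_gauge (called at line 29) -> fold_scores (called at line 21).
Core observation: The log first diverges at position 4: the faulty run prints 'located slot None' where the working version prints 'located slot 3'.
Crash: fold_scores, line 10, TypeError.
First divergence: position 4 — the shown line 'located slot None' should read 'located slot 3'.
Intended log window:
  2: update_gauge start: n=4 cutoff=9
  3: split_margin start: n=4 cutoff=9
  4: located slot 3
  5: locate_pivot: inputs 18 and 4
Execution walk:
  split_margin([4, 5, -2, 9], 9) -> None  [called from fold_scores, line 8]
Log origin:
  1: from main, line 28
  2: from update_gauge, line 20
  3: from split_margin, line 2
  4: from fold_scores, line 9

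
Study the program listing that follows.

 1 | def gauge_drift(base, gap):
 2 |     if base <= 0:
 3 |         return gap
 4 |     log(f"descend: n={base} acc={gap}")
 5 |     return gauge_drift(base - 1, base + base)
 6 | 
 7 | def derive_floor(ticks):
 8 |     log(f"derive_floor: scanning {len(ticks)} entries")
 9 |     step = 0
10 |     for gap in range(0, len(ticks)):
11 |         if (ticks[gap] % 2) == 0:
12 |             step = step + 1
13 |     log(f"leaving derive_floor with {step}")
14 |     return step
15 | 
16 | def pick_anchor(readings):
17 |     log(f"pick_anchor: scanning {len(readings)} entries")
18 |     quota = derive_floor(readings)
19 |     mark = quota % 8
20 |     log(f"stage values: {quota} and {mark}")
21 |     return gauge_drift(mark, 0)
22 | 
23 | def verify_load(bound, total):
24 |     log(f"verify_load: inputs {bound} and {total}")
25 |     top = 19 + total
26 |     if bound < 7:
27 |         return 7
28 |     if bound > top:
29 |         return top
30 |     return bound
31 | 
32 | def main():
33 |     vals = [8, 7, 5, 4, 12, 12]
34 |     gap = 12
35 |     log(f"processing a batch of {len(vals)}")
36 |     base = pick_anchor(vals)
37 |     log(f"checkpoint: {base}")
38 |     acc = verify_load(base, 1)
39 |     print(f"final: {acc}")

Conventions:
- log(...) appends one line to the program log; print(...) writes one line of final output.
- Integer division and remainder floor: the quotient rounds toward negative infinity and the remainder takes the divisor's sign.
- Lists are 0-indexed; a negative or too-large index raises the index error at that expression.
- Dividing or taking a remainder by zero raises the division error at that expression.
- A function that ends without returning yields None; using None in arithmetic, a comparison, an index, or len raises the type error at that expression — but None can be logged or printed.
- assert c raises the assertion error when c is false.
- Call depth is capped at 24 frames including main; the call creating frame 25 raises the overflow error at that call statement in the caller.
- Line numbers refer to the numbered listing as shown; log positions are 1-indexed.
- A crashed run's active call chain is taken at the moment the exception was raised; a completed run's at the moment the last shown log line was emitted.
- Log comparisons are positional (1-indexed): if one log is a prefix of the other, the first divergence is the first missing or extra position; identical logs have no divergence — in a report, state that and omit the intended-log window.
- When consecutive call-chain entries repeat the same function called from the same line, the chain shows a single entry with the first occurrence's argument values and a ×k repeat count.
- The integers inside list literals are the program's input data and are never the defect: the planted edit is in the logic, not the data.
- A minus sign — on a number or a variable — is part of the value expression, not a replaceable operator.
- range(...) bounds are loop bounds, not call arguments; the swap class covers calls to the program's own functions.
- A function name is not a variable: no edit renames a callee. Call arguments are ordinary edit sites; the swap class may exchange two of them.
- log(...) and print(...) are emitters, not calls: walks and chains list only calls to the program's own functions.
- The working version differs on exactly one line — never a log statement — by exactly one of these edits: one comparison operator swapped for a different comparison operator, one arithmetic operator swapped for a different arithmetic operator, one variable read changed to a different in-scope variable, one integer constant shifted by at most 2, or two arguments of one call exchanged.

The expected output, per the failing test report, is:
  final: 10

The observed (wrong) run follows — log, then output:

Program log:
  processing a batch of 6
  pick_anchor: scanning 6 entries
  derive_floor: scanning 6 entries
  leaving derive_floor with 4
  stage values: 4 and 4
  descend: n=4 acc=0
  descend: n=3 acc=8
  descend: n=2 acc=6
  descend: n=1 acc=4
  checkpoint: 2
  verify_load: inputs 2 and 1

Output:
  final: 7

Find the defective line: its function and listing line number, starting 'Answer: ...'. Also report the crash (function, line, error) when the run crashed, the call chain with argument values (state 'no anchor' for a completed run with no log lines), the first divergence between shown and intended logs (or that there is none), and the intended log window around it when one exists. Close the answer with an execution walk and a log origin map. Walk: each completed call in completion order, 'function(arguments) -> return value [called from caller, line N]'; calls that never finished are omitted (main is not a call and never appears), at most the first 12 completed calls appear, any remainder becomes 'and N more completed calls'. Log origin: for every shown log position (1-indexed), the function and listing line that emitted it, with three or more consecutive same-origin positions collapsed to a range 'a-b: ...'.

Answer: the defect is in gauge_drift at line 5.
Key observation: At log position 7 the runs split — shown 'descend: n=3 acc=8', but the working version logs 'descend: n=3 acc=4'.
Call chain: main -> verify_load(2, 1) (called at line 38).
First divergence: position 7 — shown 'descend: n=3 acc=8', intended 'descend: n=3 acc=4'.
Intended log window:
  5: stage values: 4 and 4
  6: descend: n=4 acc=0
  7: descend: n=3 acc=4
  8: descend: n=2 acc=7
Execution walk:
  derive_floor([8, 7, 5, 4, 12, 12]) -> 4  [called from pick_anchor, line 18]
  gauge_drift(0, 2) -> 2  [called from gauge_drift, line 5]
  gauge_drift(1, 4) -> 2  [called from gauge_drift, line 5]
  gauge_drift(2, 6) -> 2  [called from gauge_drift, line 5]
  gauge_drift(3, 8) -> 2  [called from gauge_drift, line 5]
  gauge_drift(4, 0) -> 2  [called from pick_anchor, line 21]
  pick_anchor([8, 7, 5, 4, 12, 12]) -> 2  [called from main, line 36]
  verify_load(2, 1) -> 7  [called from main, line 38]
Log origins:
  1: from main, line 35
  2: from pick_anchor, line 17
  3: from derive_floor, line 8
  4: from derive_floor, line 13
  5: from pick_anchor, line 20
  6-9: from gauge_drift, line 4
  10: from main, line 37
  11: from verify_load, line 24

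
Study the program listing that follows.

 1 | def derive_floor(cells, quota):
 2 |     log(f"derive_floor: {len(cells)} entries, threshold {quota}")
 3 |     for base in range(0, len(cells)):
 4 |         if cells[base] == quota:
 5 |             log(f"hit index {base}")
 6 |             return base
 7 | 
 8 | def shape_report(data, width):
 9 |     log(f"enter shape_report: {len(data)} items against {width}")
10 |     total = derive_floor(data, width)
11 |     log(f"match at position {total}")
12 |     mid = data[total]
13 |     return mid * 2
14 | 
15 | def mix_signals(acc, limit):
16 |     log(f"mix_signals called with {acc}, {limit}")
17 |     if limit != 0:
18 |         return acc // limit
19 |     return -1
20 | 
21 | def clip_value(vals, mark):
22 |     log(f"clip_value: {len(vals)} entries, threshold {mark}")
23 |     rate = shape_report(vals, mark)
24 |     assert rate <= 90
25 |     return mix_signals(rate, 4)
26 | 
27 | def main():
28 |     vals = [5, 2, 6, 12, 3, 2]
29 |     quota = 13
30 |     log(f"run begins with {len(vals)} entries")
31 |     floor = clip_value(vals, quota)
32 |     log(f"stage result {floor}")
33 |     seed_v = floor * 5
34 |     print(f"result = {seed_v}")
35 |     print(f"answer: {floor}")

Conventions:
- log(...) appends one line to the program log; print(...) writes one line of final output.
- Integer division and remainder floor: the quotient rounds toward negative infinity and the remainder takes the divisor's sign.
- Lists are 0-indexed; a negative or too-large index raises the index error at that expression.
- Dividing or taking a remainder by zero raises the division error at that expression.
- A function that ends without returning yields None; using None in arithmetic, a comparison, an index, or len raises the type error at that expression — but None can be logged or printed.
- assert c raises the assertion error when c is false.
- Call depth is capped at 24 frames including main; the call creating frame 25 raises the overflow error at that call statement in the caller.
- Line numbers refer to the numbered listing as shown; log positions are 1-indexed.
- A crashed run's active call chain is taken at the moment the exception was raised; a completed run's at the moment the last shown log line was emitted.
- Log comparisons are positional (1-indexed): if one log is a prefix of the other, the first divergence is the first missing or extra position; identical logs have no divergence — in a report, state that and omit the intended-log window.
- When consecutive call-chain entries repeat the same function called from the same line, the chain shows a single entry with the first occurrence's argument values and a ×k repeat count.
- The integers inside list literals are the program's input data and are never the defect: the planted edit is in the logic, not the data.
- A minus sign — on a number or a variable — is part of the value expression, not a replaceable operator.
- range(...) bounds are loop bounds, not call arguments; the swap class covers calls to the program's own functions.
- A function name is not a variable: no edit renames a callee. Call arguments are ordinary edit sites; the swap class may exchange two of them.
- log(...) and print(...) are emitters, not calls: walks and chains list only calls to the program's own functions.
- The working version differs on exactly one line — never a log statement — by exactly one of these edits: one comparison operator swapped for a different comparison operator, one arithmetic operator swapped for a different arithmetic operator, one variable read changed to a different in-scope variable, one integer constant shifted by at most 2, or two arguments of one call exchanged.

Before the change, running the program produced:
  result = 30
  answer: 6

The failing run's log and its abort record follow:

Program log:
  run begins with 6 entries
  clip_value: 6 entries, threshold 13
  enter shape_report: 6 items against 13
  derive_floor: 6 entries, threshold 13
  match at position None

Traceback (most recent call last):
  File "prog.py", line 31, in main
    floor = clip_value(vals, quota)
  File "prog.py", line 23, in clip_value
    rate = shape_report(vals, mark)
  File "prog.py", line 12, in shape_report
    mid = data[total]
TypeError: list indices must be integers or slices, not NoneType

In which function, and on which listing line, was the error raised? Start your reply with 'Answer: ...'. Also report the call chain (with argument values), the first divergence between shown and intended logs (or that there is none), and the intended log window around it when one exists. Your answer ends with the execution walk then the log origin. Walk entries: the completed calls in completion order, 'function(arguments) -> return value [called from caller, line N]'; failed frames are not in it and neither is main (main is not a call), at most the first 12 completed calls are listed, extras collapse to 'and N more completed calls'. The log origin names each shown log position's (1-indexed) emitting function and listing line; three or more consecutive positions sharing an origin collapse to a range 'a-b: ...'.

Answer: the error was raised in shape_report, line 12.
Core observation: The log first diverges at position 2: the faulty run prints 'clip_value: 6 entries, threshold 13' where the working version prints 'clip_value: 6 entries, threshold 12'.
Call chain: main -> clip_value([5, 2, 6, 12, 3, 2], 13) (called at line 31) -> shape_report([5, 2, 6, 12, 3, 2], 13) (called at line 23).
First divergence: position 2 — the shown line 'clip_value: 6 entries, threshold 13' should read 'clip_value: 6 entries, threshold 12'.
Intended log window:
  1: run begins with 6 entries
  2: clip_value: 6 entries, threshold 12
  3: enter shape_report: 6 items against 12
Execution walk:
  derive_floor([5, 2, 6, 12, 3, 2], 13) -> None  [called from shape_report, line 10]
Log origins:
  1 — main, line 30
  2 — clip_value, line 22
  3 — shape_report, line 9
  4 — derive_floor, line 2
  5 — shape_report, line 11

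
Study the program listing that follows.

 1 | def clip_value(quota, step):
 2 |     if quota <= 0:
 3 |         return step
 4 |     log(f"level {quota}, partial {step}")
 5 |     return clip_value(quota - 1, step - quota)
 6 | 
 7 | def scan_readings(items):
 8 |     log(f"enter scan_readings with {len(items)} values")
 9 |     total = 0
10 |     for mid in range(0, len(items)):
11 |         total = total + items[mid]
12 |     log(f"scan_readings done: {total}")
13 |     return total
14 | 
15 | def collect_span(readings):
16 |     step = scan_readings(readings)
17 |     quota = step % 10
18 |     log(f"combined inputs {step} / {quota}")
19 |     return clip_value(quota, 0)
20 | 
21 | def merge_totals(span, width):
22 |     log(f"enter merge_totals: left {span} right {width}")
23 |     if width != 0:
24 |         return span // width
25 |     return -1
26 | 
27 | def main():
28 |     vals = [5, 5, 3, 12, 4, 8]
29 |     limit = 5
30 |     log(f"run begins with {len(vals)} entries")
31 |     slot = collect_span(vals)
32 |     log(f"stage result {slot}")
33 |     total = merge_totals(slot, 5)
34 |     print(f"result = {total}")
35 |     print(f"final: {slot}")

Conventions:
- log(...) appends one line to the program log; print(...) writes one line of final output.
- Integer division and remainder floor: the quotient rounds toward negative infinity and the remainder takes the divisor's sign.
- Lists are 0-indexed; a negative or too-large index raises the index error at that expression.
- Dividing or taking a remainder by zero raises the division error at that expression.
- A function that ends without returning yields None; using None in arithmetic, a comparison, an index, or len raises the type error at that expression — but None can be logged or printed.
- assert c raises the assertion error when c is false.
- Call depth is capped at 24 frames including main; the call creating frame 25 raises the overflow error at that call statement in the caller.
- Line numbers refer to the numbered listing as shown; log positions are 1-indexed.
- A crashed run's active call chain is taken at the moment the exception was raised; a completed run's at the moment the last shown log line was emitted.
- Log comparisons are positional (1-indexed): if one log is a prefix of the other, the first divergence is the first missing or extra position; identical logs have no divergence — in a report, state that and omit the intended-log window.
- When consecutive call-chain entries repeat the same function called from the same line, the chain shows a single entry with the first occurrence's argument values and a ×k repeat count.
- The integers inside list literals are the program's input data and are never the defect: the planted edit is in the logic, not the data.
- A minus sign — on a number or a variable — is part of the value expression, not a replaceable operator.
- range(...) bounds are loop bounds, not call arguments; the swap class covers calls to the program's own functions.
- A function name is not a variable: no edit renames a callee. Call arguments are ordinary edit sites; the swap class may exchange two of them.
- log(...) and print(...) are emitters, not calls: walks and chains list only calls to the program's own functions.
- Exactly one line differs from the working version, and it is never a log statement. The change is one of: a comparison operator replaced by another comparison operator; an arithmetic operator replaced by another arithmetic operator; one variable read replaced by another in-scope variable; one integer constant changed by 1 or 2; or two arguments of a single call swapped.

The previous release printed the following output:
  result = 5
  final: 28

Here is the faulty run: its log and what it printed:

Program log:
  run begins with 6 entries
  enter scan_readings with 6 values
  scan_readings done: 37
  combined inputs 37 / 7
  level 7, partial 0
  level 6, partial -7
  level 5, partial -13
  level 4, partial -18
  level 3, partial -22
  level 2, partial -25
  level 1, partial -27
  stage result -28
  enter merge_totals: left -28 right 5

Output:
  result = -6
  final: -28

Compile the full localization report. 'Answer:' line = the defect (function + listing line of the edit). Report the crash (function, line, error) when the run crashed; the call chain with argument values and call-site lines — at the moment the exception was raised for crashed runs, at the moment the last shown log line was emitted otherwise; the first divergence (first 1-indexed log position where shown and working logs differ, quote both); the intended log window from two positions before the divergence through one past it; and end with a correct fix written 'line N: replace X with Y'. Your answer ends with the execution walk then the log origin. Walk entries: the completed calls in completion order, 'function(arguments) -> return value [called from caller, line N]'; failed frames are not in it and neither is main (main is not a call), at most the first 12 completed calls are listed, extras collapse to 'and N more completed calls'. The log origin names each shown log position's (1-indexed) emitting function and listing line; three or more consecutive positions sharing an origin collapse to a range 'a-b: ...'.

Answer: the defect is in clip_value at line 5.
Key fact: At log position 6 the runs split — shown 'level 6, partial -7', but the working version logs 'level 6, partial 7'.
Call chain: main -> merge_totals(-28, 5) (called at line 33).
First divergence: position 6 — shown 'level 6, partial -7', intended 'level 6, partial 7'.
Intended log window:
  4: combined inputs 37 / 7
  5: level 7, partial 0
  6: level 6, partial 7
  7: level 5, partial 13
Execution walk:
  scan_readings([5, 5, 3, 12, 4, 8]) -> 37  [called from collect_span, line 16]
  clip_value(0, -28) -> -28  [called from clip_value, line 5]
  clip_value(1, -27) -> -28  [called from clip_value, line 5]
  clip_value(2, -25) -> -28  [called from clip_value, line 5]
  clip_value(3, -22) -> -28  [called from clip_value, line 5]
  clip_value(4, -18) -> -28  [called from clip_value, line 5]
  clip_value(5, -13) -> -28  [called from clip_value, line 5]
  clip_value(6, -7) -> -28  [called from clip_value, line 5]
  clip_value(7, 0) -> -28  [called from collect_span, line 19]
  collect_span([5, 5, 3, 12, 4, 8]) -> -28  [called from main, line 31]
  merge_totals(-28, 5) -> -6  [called from main, line 33]
Log line origins:
  1 — main, line 30
  2 — scan_readings, line 8
  3 — scan_readings, line 12
  4 — collect_span, line 18
  5-11 — clip_value, line 4
  12 — main, line 32
  13 — merge_totals, line 22
A correct fix: line 5: replace `step - quota` with `step + quota`.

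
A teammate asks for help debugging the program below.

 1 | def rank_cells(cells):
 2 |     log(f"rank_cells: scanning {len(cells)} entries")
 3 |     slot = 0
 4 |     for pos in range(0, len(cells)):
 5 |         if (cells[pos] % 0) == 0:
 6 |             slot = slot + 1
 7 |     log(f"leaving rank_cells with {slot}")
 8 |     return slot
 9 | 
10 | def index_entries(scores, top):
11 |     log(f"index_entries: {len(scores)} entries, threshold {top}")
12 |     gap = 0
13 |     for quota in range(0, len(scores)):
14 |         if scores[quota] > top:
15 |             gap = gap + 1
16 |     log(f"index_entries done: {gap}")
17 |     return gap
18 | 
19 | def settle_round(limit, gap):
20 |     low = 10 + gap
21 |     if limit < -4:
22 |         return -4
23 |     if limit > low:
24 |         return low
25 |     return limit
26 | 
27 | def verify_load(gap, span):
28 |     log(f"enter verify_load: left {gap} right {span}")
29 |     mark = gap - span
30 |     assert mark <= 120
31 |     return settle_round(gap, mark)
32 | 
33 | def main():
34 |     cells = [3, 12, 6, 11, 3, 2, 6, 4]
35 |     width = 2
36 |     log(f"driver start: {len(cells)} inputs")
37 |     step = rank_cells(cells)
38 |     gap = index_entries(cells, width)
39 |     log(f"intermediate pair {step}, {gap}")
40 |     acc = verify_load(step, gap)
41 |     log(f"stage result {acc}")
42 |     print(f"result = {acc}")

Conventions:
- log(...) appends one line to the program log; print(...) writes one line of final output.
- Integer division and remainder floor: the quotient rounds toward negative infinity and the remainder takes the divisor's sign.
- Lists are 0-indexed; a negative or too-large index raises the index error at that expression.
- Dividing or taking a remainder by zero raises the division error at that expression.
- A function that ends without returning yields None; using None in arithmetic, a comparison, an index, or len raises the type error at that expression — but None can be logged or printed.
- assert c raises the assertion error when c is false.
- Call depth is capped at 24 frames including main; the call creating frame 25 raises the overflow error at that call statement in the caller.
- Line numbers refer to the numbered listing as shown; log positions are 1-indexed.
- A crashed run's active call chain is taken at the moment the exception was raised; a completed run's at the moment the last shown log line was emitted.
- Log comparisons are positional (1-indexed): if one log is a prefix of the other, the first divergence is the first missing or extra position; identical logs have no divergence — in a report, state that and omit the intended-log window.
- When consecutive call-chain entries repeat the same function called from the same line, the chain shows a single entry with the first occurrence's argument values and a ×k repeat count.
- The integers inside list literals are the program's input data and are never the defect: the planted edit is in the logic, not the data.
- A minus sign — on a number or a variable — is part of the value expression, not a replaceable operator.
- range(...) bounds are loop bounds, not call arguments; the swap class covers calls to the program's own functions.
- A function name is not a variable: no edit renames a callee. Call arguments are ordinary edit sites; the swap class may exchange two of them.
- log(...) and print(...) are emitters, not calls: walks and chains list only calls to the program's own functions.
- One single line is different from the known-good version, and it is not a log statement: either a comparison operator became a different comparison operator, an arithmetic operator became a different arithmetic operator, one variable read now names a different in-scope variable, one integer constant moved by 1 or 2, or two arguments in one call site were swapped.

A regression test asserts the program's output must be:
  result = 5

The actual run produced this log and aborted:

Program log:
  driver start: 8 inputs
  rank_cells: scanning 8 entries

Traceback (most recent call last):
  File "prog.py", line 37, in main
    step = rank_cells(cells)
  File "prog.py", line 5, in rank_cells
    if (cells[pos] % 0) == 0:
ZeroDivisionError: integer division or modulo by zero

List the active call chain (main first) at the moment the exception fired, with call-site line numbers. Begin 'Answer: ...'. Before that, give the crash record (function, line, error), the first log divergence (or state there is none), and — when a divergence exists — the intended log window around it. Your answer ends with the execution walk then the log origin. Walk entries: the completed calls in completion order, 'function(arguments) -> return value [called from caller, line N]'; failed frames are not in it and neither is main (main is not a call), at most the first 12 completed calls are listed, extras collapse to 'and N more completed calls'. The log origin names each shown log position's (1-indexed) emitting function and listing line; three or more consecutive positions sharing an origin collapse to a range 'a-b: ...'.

Answer: main -> rank_cells (called at line 37).
Key observation: The log ends early — 2 lines, where the working version next logs 'leaving rank_cells with 5'.
Crash: rank_cells, line 5, ZeroDivisionError.
First divergence: position 3; the shown log stops at 2 lines while the working version next logs 'leaving rank_cells with 5'.
Intended log window:
  1: driver start: 8 inputs
  2: rank_cells: scanning 8 entries
  3: leaving rank_cells with 5
  4: index_entries: 8 entries, threshold 2
Execution walk:
  (no call completed)
Origin of each log line:
  1 — main, line 36
  2 — rank_cells, line 2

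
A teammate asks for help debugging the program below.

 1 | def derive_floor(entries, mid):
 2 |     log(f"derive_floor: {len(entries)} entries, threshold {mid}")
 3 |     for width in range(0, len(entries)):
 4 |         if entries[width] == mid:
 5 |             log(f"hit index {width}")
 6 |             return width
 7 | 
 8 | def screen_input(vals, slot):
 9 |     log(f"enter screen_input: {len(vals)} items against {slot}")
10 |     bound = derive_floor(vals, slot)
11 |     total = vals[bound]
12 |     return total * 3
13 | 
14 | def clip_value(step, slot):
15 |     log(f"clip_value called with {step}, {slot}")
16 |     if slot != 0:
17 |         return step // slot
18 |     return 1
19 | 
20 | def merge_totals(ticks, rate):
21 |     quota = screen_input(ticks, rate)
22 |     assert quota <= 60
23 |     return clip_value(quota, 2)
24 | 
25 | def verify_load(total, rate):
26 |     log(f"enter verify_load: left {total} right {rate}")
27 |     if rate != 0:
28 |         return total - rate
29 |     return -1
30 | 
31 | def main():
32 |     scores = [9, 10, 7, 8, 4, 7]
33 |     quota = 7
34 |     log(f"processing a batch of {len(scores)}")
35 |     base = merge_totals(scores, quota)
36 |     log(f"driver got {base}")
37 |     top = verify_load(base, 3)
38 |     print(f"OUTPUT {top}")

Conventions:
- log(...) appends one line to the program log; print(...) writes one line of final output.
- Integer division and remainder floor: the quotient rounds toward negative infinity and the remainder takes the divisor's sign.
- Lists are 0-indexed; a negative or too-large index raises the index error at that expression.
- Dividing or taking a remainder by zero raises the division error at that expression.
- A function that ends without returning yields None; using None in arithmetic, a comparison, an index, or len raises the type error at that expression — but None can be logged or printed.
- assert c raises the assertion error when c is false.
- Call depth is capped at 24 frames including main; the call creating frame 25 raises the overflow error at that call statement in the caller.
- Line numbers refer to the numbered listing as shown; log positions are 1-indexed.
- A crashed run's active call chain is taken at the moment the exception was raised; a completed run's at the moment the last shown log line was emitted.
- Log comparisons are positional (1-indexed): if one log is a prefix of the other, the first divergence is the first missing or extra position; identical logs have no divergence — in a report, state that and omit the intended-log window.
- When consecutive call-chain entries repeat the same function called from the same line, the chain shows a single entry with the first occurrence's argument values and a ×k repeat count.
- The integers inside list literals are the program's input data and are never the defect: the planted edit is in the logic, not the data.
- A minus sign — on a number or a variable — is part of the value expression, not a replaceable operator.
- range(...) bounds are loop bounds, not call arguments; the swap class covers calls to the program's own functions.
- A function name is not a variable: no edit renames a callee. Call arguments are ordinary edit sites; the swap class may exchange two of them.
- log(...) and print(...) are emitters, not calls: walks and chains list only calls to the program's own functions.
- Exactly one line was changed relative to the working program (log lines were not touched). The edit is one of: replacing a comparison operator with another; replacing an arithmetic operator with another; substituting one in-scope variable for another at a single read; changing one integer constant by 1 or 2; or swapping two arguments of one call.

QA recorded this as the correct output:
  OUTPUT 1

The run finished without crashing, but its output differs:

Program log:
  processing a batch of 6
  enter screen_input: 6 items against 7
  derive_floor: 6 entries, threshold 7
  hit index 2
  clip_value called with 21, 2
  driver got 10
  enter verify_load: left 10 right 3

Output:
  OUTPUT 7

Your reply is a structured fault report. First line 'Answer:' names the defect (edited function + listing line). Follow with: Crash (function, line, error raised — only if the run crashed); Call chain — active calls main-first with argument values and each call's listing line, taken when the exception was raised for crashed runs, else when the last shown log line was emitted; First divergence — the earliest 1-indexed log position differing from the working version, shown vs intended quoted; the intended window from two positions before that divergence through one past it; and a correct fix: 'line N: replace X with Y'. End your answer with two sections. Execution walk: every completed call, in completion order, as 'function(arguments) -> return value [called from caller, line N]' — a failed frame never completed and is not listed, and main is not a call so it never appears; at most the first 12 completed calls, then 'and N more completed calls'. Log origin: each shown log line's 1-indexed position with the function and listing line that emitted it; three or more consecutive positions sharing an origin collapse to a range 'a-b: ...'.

Answer: the defect is in verify_load at line 28.
The tell: The two runs log identically and part ways only at the printed values.
Call chain: main -> verify_load(10, 3) (called at line 37).
First divergence: none (the log streams are identical).
Execution walk:
  derive_floor([9, 10, 7, 8, 4, 7], 7) -> 2  [called from screen_input, line 10]
  screen_input([9, 10, 7, 8, 4, 7], 7) -> 21  [called from merge_totals, line 21]
  clip_value(21, 2) -> 10  [called from merge_totals, line 23]
  merge_totals([9, 10, 7, 8, 4, 7], 7) -> 10  [called from main, line 35]
  verify_load(10, 3) -> 7  [called from main, line 37]
Log origins:
  1: from main, line 34
  2: from screen_input, line 9
  3: from derive_floor, line 2
  4: from derive_floor, line 5
  5: from clip_value, line 15
  6: from main, line 36
  7: from verify_load, line 26
A correct fix: line 28: replace `-` with `%`.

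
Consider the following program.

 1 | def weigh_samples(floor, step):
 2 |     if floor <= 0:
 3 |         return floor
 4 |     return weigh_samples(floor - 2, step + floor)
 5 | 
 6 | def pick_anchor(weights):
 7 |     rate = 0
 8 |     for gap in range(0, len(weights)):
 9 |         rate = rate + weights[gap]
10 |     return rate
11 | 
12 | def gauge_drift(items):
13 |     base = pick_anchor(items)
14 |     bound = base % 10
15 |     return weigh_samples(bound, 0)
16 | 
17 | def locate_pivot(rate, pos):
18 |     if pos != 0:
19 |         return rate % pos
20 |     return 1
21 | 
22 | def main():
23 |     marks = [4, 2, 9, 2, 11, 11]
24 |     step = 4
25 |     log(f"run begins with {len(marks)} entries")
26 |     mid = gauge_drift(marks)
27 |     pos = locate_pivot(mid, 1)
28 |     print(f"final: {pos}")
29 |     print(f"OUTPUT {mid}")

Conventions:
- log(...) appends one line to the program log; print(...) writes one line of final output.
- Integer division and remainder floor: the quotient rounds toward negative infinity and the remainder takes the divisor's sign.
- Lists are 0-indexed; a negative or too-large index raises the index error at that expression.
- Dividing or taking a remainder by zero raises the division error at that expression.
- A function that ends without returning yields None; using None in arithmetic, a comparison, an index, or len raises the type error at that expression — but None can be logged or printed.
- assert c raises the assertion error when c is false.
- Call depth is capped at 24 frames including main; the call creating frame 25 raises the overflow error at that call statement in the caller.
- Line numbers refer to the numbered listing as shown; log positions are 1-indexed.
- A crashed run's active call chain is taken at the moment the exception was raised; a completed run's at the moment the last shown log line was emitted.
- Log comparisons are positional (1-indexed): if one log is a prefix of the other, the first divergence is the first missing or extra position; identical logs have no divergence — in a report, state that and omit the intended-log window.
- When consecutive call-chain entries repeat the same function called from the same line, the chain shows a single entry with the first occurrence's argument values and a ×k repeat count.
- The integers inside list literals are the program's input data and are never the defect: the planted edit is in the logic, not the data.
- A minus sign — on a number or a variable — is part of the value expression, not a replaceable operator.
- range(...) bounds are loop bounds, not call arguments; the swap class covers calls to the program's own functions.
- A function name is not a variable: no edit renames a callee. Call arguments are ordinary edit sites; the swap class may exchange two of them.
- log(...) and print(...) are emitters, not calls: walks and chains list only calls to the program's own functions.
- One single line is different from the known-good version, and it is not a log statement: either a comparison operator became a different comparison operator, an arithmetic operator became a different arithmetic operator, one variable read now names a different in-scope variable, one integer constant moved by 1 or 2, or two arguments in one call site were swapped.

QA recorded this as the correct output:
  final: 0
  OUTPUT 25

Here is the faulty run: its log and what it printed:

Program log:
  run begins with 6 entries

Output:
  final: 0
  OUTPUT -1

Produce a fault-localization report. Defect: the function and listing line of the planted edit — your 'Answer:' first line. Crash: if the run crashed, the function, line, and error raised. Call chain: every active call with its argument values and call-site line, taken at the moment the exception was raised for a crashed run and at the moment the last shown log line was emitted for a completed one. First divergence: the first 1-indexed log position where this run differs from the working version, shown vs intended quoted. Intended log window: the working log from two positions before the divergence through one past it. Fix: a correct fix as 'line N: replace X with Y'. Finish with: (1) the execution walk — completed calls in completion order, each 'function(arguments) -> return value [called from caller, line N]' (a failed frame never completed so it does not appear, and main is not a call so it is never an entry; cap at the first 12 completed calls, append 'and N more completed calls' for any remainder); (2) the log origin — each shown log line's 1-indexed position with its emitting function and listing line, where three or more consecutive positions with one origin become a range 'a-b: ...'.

Answer: the defect is in weigh_samples at line 3.
Core observation: Log streams are identical — the defect surfaces only in the printed output.
Call chain: main.
First divergence: none; the two logs match at every position.
Execution walk:
  pick_anchor([4, 2, 9, 2, 11, 11]) -> 39  [called from gauge_drift, line 13]
  weigh_samples(-1, 25) -> -1  [called from weigh_samples, line 4]
  weigh_samples(1, 24) -> -1  [called from weigh_samples, line 4]
  weigh_samples(3, 21) -> -1  [called from weigh_samples, line 4]
  weigh_samples(5, 16) -> -1  [called from weigh_samples, line 4]
  weigh_samples(7, 9) -> -1  [called from weigh_samples, line 4]
  weigh_samples(9, 0) -> -1  [called from gauge_drift, line 15]
  gauge_drift([4, 2, 9, 2, 11, 11]) -> -1  [called from main, line 26]
  locate_pivot(-1, 1) -> 0  [called from main, line 27]
Log origin:
  1: from main, line 25
A correct fix: line 3: replace `floor` with `step`.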